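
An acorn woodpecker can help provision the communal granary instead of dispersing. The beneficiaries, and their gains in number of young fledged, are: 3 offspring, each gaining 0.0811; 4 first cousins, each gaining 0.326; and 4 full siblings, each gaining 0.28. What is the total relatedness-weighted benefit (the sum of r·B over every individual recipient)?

r to an offspring = 1/2 (one parent–offspring link: r = (1/2)^1 = 1/2).
r to a first cousin = 1/8 (first cousins share one grandparent pair — two paths of length 4: r = 2·(1/2)^4 = 1/8).
r to a full sibling = 1/2 (full sibs share both parents — two paths of length 2: r = 2·(1/2)^2 = 1/2).
Summing one r·B term per recipient: 3·0.5·0.0811 + 4·0.125·0.326 + 4·0.5·0.28 = 0.84465.

0.84465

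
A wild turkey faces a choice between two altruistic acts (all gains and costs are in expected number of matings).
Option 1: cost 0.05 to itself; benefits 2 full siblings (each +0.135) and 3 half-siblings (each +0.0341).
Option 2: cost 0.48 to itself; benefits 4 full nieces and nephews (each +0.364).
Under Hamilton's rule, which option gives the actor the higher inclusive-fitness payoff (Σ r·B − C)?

Option 1

Option 1: r to a full sibling = 0.5.
Option 1: r to a half-sibling = 0.25.
Option 1: Σ r·B − C = (2·0.5·0.135 + 3·0.25·0.0341) − 0.05 = 0.110575.
Option 2: r to a full niece or nephew = 0.25.
Option 2: Σ r·B − C = (4·0.25·0.364) − 0.48 = -0.116.
Option 1 has the higher net inclusive-fitness payoff.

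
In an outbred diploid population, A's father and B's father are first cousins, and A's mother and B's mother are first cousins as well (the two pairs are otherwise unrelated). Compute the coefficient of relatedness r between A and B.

With two independent routes of shared ancestry, r is the sum of the two contributions.
A and B are related in two ways: second cousins through their fathers (r = 1/32) and second cousins through their mothers (r = 1/32).
r = 1/32 + 1/32 = 1/16 = 0.0625.

0.0625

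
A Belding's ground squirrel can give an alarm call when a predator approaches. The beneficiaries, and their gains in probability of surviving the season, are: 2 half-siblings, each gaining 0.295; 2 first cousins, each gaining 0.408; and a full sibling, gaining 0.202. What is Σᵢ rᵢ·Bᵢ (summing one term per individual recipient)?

0.3505

r to a half-sibling = 0.25 (half-sibs share one parent — one path of length 2: r = (1/2)^2 = 1/4).
r to a first cousin = 0.125 (first cousins share one grandparent pair — two paths of length 4: r = 2·(1/2)^4 = 1/8).
r to a full sibling = 0.5 (full sibs share both parents — two paths of length 2: r = 2·(1/2)^2 = 1/2).
Summing one r·B term per recipient: 2·0.25·0.295 + 2·0.125·0.408 + 1·0.5·0.202 = 0.3505.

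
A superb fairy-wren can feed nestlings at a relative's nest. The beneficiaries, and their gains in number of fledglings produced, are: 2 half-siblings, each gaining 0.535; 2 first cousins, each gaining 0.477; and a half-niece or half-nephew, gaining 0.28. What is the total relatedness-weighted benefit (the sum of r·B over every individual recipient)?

r to a half-sibling = 1/4 (half-sibs share one parent — one path of length 2: r = (1/2)^2 = 1/4).
r to a first cousin = 0.125 (first cousins share one grandparent pair — two paths of length 4: r = 2·(1/2)^4 = 1/8).
r to a half-niece or half-nephew = 1/8 (half-aunt/uncle↔niece/nephew: one path of length 3: r = (1/2)^3 = 1/8).
Summing one r·B term per recipient: 2·0.25·0.535 + 2·0.125·0.477 + 1·0.125·0.28 = 0.42175.

0.42175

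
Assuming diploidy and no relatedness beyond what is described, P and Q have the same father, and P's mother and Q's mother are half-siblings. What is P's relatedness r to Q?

Wright's path rule: contributions from independent ancestry routes add.
P and Q are related in two ways: half-sibs through their shared father (r = 1/4) and half first cousins through their mothers (r = 1/16).
r = 1/4 + 1/16 = 0.3125.

0.3125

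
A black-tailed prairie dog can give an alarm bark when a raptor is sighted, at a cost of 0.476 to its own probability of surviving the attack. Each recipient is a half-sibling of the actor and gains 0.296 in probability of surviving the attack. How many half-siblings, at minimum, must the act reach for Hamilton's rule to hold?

r to a half-sibling = 1/4 (half-sibs share one parent — one path of length 2: r = (1/2)^2 = 1/4).
Hamilton's rule: n·r·B > C  ⇒  n > C/(r·B) = 0.476/(0.25·0.296) = 6.432.
The smallest integer exceeding 6.432 is 7.

7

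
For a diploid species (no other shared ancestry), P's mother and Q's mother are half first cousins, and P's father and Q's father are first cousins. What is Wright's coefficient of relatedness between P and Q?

0.046875

Wright's path rule: contributions from independent ancestry routes add.
P and Q are related in two ways: half second cousins through their mothers (r = 1/64) and second cousins through their fathers (r = 1/32).
r = 1/64 + 1/32 = 0.046875.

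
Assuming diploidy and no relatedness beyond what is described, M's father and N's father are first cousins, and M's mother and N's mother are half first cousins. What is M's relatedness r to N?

Independent pedigree routes through distinct common ancestors add.
M and N are related in two ways: second cousins through their fathers (r = 1/32) and half second cousins through their mothers (r = 1/64).
r = 1/32 + 1/64 = 0.046875.

0.046875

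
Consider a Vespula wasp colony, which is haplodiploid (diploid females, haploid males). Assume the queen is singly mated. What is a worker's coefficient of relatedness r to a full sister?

Haplodiploid full sisters inherit their father's entire haploid genome identically (contributing 1/2) and on average half of their mother's contribution (1/2 · 1/2 = 1/4); r = 1/2 + 1/4 = 3/4.

0.75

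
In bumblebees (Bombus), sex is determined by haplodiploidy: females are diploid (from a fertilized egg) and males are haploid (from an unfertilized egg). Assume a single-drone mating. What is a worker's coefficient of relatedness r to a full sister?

0.75

Haplodiploid full sisters inherit their father's entire haploid genome identically (contributing 1/2) and on average half of their mother's contribution (1/2 · 1/2 = 1/4); r = 1/2 + 1/4 = 3/4.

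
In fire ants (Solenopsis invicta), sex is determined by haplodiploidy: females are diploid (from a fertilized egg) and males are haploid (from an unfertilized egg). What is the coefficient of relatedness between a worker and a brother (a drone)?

Her haploid brother carries none of their father's genes and a random half of their mother's genome; that half matches the maternal half of her own genome with probability 1/2: r = 1/2 · 1/2 = 1/4.

0.25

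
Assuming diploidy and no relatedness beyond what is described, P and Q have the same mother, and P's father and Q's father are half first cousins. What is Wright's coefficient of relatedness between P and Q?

Wright's path rule: contributions from independent ancestry routes add.
P and Q are related in two ways: half-sibs through their shared mother (r = 1/4) and half second cousins through their fathers (r = 1/64).
r = 1/4 + 1/64 = 17/64 = 0.265625.

0.265625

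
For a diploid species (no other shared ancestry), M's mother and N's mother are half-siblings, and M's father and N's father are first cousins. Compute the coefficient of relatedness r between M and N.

With two independent routes of shared ancestry, r is the sum of the two contributions.
M and N are related in two ways: half first cousins through their mothers (r = 1/16) and second cousins through their fathers (r = 1/32).
r = 1/16 + 1/32 = 3/32 = 0.09375.

0.09375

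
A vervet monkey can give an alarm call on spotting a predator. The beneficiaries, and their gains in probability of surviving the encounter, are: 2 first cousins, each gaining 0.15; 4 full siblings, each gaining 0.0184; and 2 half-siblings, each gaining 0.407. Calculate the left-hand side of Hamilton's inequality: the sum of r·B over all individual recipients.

r to a first cousin = 0.125 (first cousins share one grandparent pair — two paths of length 4: r = 2·(1/2)^4 = 1/8).
r to a full sibling = 0.5 (full sibs share both parents — two paths of length 2: r = 2·(1/2)^2 = 1/2).
r to a half-sibling = 0.25 (half-sibs share one parent — one path of length 2: r = (1/2)^2 = 1/4).
Summing one r·B term per recipient: 2·0.125·0.15 + 4·0.5·0.0184 + 2·0.25·0.407 = 0.2778.

0.2778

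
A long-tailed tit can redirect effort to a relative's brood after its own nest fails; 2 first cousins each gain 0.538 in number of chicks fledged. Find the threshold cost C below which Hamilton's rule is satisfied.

r to a first cousin = 1/8 (first cousins share one grandparent pair — two paths of length 4: r = 2·(1/2)^4 = 1/8).
Hamilton's rule: n·r·B > C, so the trait is favored while C < n·r·B = 2·0.125·0.538 = 0.1345.

0.1345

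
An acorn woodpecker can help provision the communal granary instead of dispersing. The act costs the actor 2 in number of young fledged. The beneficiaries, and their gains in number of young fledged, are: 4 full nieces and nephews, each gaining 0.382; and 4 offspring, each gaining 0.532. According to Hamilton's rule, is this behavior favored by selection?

No

Hamilton's rule: the trait is favored when the sum of r·B over every recipient exceeds the actor's cost C.
r to a full niece or nephew = 1/4 (full aunt/uncle↔niece/nephew: two paths of length 3 through the shared grandparent pair: r = 2·(1/2)^3 = 1/4).
r to an offspring = 1/2 (one parent–offspring link: r = (1/2)^1 = 1/2).
Summing one r·B term per recipient: 4·0.25·0.382 + 4·0.5·0.532 = 1.446.
1.446 < 2: the indirect benefit is less than the cost.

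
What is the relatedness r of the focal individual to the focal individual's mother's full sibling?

0.25

Each parent–offspring link contributes a factor of 1/2, and independent paths through distinct common ancestors add.
Full aunt/uncle↔niece/nephew: two paths of length 3 through the shared grandparent pair: r = 2·(1/2)^3 = 1/4.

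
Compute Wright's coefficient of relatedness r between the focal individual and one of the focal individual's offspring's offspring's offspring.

Each parent–offspring link contributes a factor of 1/2, and independent paths through distinct common ancestors add.
Three parent–offspring links: r = (1/2)^3 = 1/8.

0.125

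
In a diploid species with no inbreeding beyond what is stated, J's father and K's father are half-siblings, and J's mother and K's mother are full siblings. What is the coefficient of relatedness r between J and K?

0.1875

Independent pedigree routes through distinct common ancestors add.
J and K are related in two ways: half first cousins through their fathers (r = 1/16) and first cousins through their mothers (r = 1/8).
r = 1/16 + 1/8 = 0.1875.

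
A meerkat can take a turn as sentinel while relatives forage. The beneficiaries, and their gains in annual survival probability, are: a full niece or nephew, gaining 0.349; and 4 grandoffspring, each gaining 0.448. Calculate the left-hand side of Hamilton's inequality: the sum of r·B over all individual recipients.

0.53525

r to a full niece or nephew = 0.25 (full aunt/uncle↔niece/nephew: two paths of length 3 through the shared grandparent pair: r = 2·(1/2)^3 = 1/4).
r to a grandoffspring = 0.25 (two parent–offspring links: r = (1/2)^2 = 1/4).
Summing one r·B term per recipient: 1·0.25·0.349 + 4·0.25·0.448 = 0.53525.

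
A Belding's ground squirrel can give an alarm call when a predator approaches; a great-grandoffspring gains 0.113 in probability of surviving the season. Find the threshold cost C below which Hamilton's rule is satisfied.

0.014125

r to a great-grandoffspring = 0.125 (three parent–offspring links: r = (1/2)^3 = 1/8).
Hamilton's rule: n·r·B > C, so the trait is favored while C < n·r·B = 1·0.125·0.113 = 0.014125.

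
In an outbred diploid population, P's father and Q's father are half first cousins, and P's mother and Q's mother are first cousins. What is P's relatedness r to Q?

Independent pedigree routes through distinct common ancestors add.
P and Q are related in two ways: half second cousins through their fathers (r = 1/64) and second cousins through their mothers (r = 1/32).
r = 1/64 + 1/32 = 3/64 = 0.046875.

0.046875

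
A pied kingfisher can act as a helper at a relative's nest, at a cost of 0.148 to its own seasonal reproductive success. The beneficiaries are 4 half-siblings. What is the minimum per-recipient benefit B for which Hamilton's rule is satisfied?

0.148

r to a half-sibling = 0.25 (half-sibs share one parent — one path of length 2: r = (1/2)^2 = 1/4).
Hamilton's rule with n recipients of equal r: n·r·B > C, so B > C/(n·r) = 0.148/(4·0.25) = 0.148.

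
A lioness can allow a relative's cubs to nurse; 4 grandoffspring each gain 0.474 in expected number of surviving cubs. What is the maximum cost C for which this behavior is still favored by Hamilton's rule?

r to a grandoffspring = 0.25 (two parent–offspring links: r = (1/2)^2 = 1/4).
Hamilton's rule: n·r·B > C, so the trait is favored while C < n·r·B = 4·0.25·0.474 = 0.474.

0.474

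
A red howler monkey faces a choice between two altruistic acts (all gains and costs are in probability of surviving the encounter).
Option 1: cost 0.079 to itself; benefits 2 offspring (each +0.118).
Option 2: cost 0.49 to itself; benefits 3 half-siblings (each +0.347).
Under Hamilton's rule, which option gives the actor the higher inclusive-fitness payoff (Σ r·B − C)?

Option 1

Option 1: r to an offspring = 0.5.
Option 1: Σ r·B − C = (2·0.5·0.118) − 0.079 = 0.039.
Option 2: r to a half-sibling = 0.25.
Option 2: Σ r·B − C = (3·0.25·0.347) − 0.49 = -0.22975.
Option 1 has the higher net inclusive-fitness payoff.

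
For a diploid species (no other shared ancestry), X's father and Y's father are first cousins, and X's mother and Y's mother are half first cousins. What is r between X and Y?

0.046875

Wright's path rule: contributions from independent ancestry routes add.
X and Y are related in two ways: second cousins through their fathers (r = 1/32) and half second cousins through their mothers (r = 1/64).
r = 1/32 + 1/64 = 3/64 = 0.046875.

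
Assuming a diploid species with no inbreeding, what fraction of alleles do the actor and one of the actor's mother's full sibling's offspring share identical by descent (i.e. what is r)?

0.125

Each parent–offspring link contributes a factor of 1/2, and independent paths through distinct common ancestors add.
First cousins share one grandparent pair — two paths of length 4: r = 2·(1/2)^4 = 1/8.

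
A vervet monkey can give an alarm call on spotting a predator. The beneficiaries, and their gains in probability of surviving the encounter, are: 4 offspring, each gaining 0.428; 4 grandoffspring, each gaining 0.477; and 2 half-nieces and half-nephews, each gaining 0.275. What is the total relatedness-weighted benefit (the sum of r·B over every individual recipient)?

r to an offspring = 0.5 (one parent–offspring link: r = (1/2)^1 = 1/2).
r to a grandoffspring = 0.25 (two parent–offspring links: r = (1/2)^2 = 1/4).
r to a half-niece or half-nephew = 0.125 (half-aunt/uncle↔niece/nephew: one path of length 3: r = (1/2)^3 = 1/8).
Summing one r·B term per recipient: 4·0.5·0.428 + 4·0.25·0.477 + 2·0.125·0.275 = 1.40175.

1.40175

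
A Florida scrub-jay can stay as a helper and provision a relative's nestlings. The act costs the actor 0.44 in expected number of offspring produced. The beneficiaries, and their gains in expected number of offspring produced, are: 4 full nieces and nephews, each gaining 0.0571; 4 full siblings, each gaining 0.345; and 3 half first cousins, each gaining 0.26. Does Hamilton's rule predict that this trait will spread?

Yes

Hamilton's rule: the trait is favored when the sum of r·B over every recipient exceeds the actor's cost C.
r to a full niece or nephew = 1/4 (full aunt/uncle↔niece/nephew: two paths of length 3 through the shared grandparent pair: r = 2·(1/2)^3 = 1/4).
r to a full sibling = 1/2 (full sibs share both parents — two paths of length 2: r = 2·(1/2)^2 = 1/2).
r to a half first cousin = 0.0625 (half first cousins share one grandparent — one path of length 4: r = (1/2)^4 = 1/16).
Summing one r·B term per recipient: 4·0.25·0.0571 + 4·0.5·0.345 + 3·0.0625·0.26 = 0.79585.
0.79585 > 0.44: the indirect benefit exceeds the cost.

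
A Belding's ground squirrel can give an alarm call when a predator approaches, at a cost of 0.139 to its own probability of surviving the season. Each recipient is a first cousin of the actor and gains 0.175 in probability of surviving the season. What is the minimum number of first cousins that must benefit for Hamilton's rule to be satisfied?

7

r to a first cousin = 1/8 (first cousins share one grandparent pair — two paths of length 4: r = 2·(1/2)^4 = 1/8).
Hamilton's rule: n·r·B > C  ⇒  n > C/(r·B) = 0.139/(0.125·0.175) = 6.354.
The smallest integer exceeding 6.354 is 7.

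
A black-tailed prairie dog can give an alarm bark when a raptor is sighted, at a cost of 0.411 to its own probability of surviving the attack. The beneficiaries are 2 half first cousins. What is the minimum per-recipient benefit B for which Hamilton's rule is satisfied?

3.288

r to a half first cousin = 0.0625 (half first cousins share one grandparent — one path of length 4: r = (1/2)^4 = 1/16).
Hamilton's rule with n recipients of equal r: n·r·B > C, so B > C/(n·r) = 0.411/(2·0.0625) = 3.288.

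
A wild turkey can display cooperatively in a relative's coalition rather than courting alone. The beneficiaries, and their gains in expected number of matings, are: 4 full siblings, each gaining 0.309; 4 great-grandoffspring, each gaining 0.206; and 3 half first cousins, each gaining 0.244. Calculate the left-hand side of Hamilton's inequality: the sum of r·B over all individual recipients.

0.76675

r to a full sibling = 1/2 (full sibs share both parents — two paths of length 2: r = 2·(1/2)^2 = 1/2).
r to a great-grandoffspring = 1/8 (three parent–offspring links: r = (1/2)^3 = 1/8).
r to a half first cousin = 1/16 (half first cousins share one grandparent — one path of length 4: r = (1/2)^4 = 1/16).
Summing one r·B term per recipient: 4·0.5·0.309 + 4·0.125·0.206 + 3·0.0625·0.244 = 0.76675.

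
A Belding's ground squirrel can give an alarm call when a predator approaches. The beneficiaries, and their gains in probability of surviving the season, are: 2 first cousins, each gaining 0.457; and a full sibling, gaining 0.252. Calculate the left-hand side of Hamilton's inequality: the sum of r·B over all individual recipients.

r to a first cousin = 0.125 (first cousins share one grandparent pair — two paths of length 4: r = 2·(1/2)^4 = 1/8).
r to a full sibling = 1/2 (full sibs share both parents — two paths of length 2: r = 2·(1/2)^2 = 1/2).
Summing one r·B term per recipient: 2·0.125·0.457 + 1·0.5·0.252 = 0.24025.

0.24025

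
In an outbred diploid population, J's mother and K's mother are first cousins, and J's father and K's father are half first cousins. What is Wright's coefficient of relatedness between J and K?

With two independent routes of shared ancestry, r is the sum of the two contributions.
J and K are related in two ways: second cousins through their mothers (r = 1/32) and half second cousins through their fathers (r = 1/64).
r = 1/32 + 1/64 = 0.046875.

0.046875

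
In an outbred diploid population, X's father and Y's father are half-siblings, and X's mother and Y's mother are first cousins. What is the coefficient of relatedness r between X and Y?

0.09375

Independent pedigree routes through distinct common ancestors add.
X and Y are related in two ways: half first cousins through their fathers (r = 1/16) and second cousins through their mothers (r = 1/32).
r = 1/16 + 1/32 = 3/32 = 0.09375.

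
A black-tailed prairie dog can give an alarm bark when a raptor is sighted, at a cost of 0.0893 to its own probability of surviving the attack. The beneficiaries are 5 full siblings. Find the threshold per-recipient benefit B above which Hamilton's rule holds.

0.0357

r to a full sibling = 1/2 (full sibs share both parents — two paths of length 2: r = 2·(1/2)^2 = 1/2).
Hamilton's rule with n recipients of equal r: n·r·B > C, so B > C/(n·r) = 0.0893/(5·0.5) = 0.0357.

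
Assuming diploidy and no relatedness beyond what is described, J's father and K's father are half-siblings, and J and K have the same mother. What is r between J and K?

0.3125

Wright's path rule: contributions from independent ancestry routes add.
J and K are related in two ways: half first cousins through their fathers (r = 1/16) and half-sibs through their shared mother (r = 1/4).
r = 1/16 + 1/4 = 5/16 = 0.3125.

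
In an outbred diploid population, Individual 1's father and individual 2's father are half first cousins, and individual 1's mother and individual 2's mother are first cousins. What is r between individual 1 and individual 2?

With two independent routes of shared ancestry, r is the sum of the two contributions.
Individual 1 and individual 2 are related in two ways: half second cousins through their fathers (r = 1/64) and second cousins through their mothers (r = 1/32).
r = 1/64 + 1/32 = 3/64 = 0.046875.

0.046875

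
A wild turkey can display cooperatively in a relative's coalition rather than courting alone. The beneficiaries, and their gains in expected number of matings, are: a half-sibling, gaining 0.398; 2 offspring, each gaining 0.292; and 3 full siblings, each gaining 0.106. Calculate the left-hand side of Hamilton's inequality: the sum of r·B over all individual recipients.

0.5505

r to a half-sibling = 0.25 (half-sibs share one parent — one path of length 2: r = (1/2)^2 = 1/4).
r to an offspring = 0.5 (one parent–offspring link: r = (1/2)^1 = 1/2).
r to a full sibling = 0.5 (full sibs share both parents — two paths of length 2: r = 2·(1/2)^2 = 1/2).
Summing one r·B term per recipient: 1·0.25·0.398 + 2·0.5·0.292 + 3·0.5·0.106 = 0.5505.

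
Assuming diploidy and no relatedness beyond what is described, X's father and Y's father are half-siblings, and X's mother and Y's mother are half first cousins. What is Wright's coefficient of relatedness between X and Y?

0.078125

With two independent routes of shared ancestry, r is the sum of the two contributions.
X and Y are related in two ways: half first cousins through their fathers (r = 1/16) and half second cousins through their mothers (r = 1/64).
r = 1/16 + 1/64 = 0.078125.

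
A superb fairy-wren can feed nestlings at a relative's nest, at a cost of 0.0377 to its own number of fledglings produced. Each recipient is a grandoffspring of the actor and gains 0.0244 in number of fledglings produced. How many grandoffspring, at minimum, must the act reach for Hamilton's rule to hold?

7

r to a grandoffspring = 0.25 (two parent–offspring links: r = (1/2)^2 = 1/4).
Hamilton's rule: n·r·B > C  ⇒  n > C/(r·B) = 0.0377/(0.25·0.0244) = 6.18.
The smallest integer exceeding 6.18 is 7.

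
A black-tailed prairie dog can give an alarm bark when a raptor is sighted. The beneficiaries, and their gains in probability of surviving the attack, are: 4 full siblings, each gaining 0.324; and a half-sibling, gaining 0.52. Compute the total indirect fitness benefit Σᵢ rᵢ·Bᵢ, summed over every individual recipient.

r to a full sibling = 1/2 (full sibs share both parents — two paths of length 2: r = 2·(1/2)^2 = 1/2).
r to a half-sibling = 1/4 (half-sibs share one parent — one path of length 2: r = (1/2)^2 = 1/4).
Summing one r·B term per recipient: 4·0.5·0.324 + 1·0.25·0.52 = 0.778.

0.778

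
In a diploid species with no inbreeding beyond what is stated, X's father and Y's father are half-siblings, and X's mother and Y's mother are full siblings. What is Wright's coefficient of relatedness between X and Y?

0.1875

Independent pedigree routes through distinct common ancestors add.
X and Y are related in two ways: half first cousins through their fathers (r = 1/16) and first cousins through their mothers (r = 1/8).
r = 1/16 + 1/8 = 0.1875.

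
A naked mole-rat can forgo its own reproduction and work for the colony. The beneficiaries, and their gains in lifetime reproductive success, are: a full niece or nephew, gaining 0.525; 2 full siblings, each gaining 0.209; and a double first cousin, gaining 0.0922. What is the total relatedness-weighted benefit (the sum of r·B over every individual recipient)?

0.3633

r to a full niece or nephew = 1/4 (full aunt/uncle↔niece/nephew: two paths of length 3 through the shared grandparent pair: r = 2·(1/2)^3 = 1/4).
r to a full sibling = 0.5 (full sibs share both parents — two paths of length 2: r = 2·(1/2)^2 = 1/2).
r to a double first cousin = 1/4 (double first cousins share both grandparent pairs — four paths of length 4: r = 4·(1/2)^4 = 1/4).
Summing one r·B term per recipient: 1·0.25·0.525 + 2·0.5·0.209 + 1·0.25·0.0922 = 0.3633.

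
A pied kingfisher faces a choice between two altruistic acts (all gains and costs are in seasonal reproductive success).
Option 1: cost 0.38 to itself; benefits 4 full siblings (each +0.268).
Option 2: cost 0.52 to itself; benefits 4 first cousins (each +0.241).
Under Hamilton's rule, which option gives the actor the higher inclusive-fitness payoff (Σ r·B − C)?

Option 1: r to a full sibling = 0.5.
Option 1: Σ r·B − C = (4·0.5·0.268) − 0.38 = 0.156.
Option 2: r to a first cousin = 0.125.
Option 2: Σ r·B − C = (4·0.125·0.241) − 0.52 = -0.3995.
Option 1 has the higher net inclusive-fitness payoff.

Option 1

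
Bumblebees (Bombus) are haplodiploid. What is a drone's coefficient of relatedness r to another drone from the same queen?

Haploid brothers each carry a random half of the queen's diploid genome, so on average they share half: r = 1/2.

0.5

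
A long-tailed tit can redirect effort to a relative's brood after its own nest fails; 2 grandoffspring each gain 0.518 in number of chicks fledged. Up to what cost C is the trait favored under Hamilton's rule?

r to a grandoffspring = 0.25 (two parent–offspring links: r = (1/2)^2 = 1/4).
Hamilton's rule: n·r·B > C, so the trait is favored while C < n·r·B = 2·0.25·0.518 = 0.259.

0.259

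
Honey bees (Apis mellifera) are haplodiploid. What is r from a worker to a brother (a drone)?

Her haploid brother carries none of their father's genes and a random half of their mother's genome; that half matches the maternal half of her own genome with probability 1/2: r = 1/2 · 1/2 = 1/4.

0.25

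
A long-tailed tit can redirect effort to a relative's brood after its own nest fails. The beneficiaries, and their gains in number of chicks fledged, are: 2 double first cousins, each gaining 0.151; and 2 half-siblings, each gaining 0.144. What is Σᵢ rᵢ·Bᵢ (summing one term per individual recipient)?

r to a double first cousin = 0.25 (double first cousins share both grandparent pairs — four paths of length 4: r = 4·(1/2)^4 = 1/4).
r to a half-sibling = 0.25 (half-sibs share one parent — one path of length 2: r = (1/2)^2 = 1/4).
Summing one r·B term per recipient: 2·0.25·0.151 + 2·0.25·0.144 = 0.1475.

0.1475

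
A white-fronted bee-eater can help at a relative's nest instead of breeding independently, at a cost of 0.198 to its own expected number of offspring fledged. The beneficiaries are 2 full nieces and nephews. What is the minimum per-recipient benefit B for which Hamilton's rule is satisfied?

0.396

r to a full niece or nephew = 1/4 (full aunt/uncle↔niece/nephew: two paths of length 3 through the shared grandparent pair: r = 2·(1/2)^3 = 1/4).
Hamilton's rule with n recipients of equal r: n·r·B > C, so B > C/(n·r) = 0.198/(2·0.25) = 0.396.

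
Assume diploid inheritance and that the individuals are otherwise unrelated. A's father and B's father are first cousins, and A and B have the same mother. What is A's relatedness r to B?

0.28125

With two independent routes of shared ancestry, r is the sum of the two contributions.
A and B are related in two ways: second cousins through their fathers (r = 1/32) and half-sibs through their shared mother (r = 1/4).
r = 1/32 + 1/4 = 0.28125.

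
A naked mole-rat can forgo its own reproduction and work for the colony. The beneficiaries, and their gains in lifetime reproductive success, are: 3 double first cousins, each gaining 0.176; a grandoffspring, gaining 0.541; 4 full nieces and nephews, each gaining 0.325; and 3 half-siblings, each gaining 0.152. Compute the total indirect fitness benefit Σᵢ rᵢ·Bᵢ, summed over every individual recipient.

0.70625

r to a double first cousin = 1/4 (double first cousins share both grandparent pairs — four paths of length 4: r = 4·(1/2)^4 = 1/4).
r to a grandoffspring = 1/4 (two parent–offspring links: r = (1/2)^2 = 1/4).
r to a full niece or nephew = 0.25 (full aunt/uncle↔niece/nephew: two paths of length 3 through the shared grandparent pair: r = 2·(1/2)^3 = 1/4).
r to a half-sibling = 0.25 (half-sibs share one parent — one path of length 2: r = (1/2)^2 = 1/4).
Summing one r·B term per recipient: 3·0.25·0.176 + 1·0.25·0.541 + 4·0.25·0.325 + 3·0.25·0.152 = 0.70625.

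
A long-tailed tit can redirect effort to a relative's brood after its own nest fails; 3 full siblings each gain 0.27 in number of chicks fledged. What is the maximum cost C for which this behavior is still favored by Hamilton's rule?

0.405

r to a full sibling = 0.5 (full sibs share both parents — two paths of length 2: r = 2·(1/2)^2 = 1/2).
Hamilton's rule: n·r·B > C, so the trait is favored while C < n·r·B = 3·0.5·0.27 = 0.405.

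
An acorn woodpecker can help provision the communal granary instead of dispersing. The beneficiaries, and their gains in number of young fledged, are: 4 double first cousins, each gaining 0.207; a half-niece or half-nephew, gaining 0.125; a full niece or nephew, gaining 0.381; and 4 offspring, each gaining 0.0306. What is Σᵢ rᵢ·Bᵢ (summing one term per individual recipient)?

r to a double first cousin = 0.25 (double first cousins share both grandparent pairs — four paths of length 4: r = 4·(1/2)^4 = 1/4).
r to a half-niece or half-nephew = 1/8 (half-aunt/uncle↔niece/nephew: one path of length 3: r = (1/2)^3 = 1/8).
r to a full niece or nephew = 0.25 (full aunt/uncle↔niece/nephew: two paths of length 3 through the shared grandparent pair: r = 2·(1/2)^3 = 1/4).
r to an offspring = 0.5 (one parent–offspring link: r = (1/2)^1 = 1/2).
Summing one r·B term per recipient: 4·0.25·0.207 + 1·0.125·0.125 + 1·0.25·0.381 + 4·0.5·0.0306 = 0.379075.

0.379075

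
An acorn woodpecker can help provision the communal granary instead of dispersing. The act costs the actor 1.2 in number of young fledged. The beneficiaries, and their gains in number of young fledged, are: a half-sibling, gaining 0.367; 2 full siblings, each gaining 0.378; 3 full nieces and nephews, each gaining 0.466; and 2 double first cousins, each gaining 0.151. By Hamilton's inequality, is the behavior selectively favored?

No

Hamilton's rule: the trait is favored when the sum of r·B over every recipient exceeds the actor's cost C.
r to a half-sibling = 1/4 (half-sibs share one parent — one path of length 2: r = (1/2)^2 = 1/4).
r to a full sibling = 0.5 (full sibs share both parents — two paths of length 2: r = 2·(1/2)^2 = 1/2).
r to a full niece or nephew = 0.25 (full aunt/uncle↔niece/nephew: two paths of length 3 through the shared grandparent pair: r = 2·(1/2)^3 = 1/4).
r to a double first cousin = 1/4 (double first cousins share both grandparent pairs — four paths of length 4: r = 4·(1/2)^4 = 1/4).
Summing one r·B term per recipient: 1·0.25·0.367 + 2·0.5·0.378 + 3·0.25·0.466 + 2·0.25·0.151 = 0.89475.
0.89475 < 1.2: the indirect benefit is less than the cost.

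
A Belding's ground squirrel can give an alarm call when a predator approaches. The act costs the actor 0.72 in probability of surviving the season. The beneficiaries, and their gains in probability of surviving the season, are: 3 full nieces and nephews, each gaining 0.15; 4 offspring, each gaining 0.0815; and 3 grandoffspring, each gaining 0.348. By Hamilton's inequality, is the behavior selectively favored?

No

Hamilton's rule: the trait is favored when the sum of r·B over every recipient exceeds the actor's cost C.
r to a full niece or nephew = 1/4 (full aunt/uncle↔niece/nephew: two paths of length 3 through the shared grandparent pair: r = 2·(1/2)^3 = 1/4).
r to an offspring = 0.5 (one parent–offspring link: r = (1/2)^1 = 1/2).
r to a grandoffspring = 0.25 (two parent–offspring links: r = (1/2)^2 = 1/4).
Summing one r·B term per recipient: 3·0.25·0.15 + 4·0.5·0.0815 + 3·0.25·0.348 = 0.5365.
0.5365 < 0.72: the indirect benefit is less than the cost.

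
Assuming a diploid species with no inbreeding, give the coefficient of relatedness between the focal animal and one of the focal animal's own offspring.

Each parent–offspring link contributes a factor of 1/2, and independent paths through distinct common ancestors add.
One parent–offspring link: r = (1/2)^1 = 1/2.

0.5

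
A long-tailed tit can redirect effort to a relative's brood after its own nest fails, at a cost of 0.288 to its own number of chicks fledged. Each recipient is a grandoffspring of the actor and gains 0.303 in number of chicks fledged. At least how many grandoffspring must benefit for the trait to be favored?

r to a grandoffspring = 1/4 (two parent–offspring links: r = (1/2)^2 = 1/4).
Hamilton's rule: n·r·B > C  ⇒  n > C/(r·B) = 0.288/(0.25·0.303) = 3.802.
The smallest integer exceeding 3.802 is 4.

4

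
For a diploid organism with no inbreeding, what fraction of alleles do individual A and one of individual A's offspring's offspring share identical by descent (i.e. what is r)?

0.25

Each parent–offspring link contributes a factor of 1/2, and independent paths through distinct common ancestors add.
Two parent–offspring links: r = (1/2)^2 = 1/4.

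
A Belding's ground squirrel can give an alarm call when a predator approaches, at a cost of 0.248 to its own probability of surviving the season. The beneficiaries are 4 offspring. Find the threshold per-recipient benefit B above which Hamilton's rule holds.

r to an offspring = 0.5 (one parent–offspring link: r = (1/2)^1 = 1/2).
Hamilton's rule with n recipients of equal r: n·r·B > C, so B > C/(n·r) = 0.248/(4·0.5) = 0.124.

0.124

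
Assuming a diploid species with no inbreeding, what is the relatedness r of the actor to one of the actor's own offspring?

0.5

Each parent–offspring link contributes a factor of 1/2, and independent paths through distinct common ancestors add.
One parent–offspring link: r = (1/2)^1 = 1/2.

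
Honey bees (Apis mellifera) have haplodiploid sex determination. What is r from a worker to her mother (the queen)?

One meiotic link between diploid queen and diploid daughter: r = 1/2.

0.5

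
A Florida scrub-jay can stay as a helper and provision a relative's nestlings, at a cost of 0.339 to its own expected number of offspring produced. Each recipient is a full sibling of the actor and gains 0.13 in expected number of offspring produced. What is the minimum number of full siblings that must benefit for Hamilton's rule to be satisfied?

6

r to a full sibling = 0.5 (full sibs share both parents — two paths of length 2: r = 2·(1/2)^2 = 1/2).
Hamilton's rule: n·r·B > C  ⇒  n > C/(r·B) = 0.339/(0.5·0.13) = 5.215.
The smallest integer exceeding 5.215 is 6.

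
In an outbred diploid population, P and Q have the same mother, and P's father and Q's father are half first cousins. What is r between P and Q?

With two independent routes of shared ancestry, r is the sum of the two contributions.
P and Q are related in two ways: half-sibs through their shared mother (r = 1/4) and half second cousins through their fathers (r = 1/64).
r = 1/4 + 1/64 = 0.265625.

0.265625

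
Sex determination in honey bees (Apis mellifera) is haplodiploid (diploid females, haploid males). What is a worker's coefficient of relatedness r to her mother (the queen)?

One meiotic link between diploid queen and diploid daughter: r = 1/2.

0.5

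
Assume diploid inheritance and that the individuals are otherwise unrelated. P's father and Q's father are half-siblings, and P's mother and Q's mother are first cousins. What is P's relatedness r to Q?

Independent pedigree routes through distinct common ancestors add.
P and Q are related in two ways: half first cousins through their fathers (r = 1/16) and second cousins through their mothers (r = 1/32).
r = 1/16 + 1/32 = 3/32 = 0.09375.

0.09375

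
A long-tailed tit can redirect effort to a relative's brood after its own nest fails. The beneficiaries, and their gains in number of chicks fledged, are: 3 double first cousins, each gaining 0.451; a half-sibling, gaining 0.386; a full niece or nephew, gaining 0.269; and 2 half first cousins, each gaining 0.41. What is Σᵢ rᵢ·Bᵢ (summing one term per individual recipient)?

r to a double first cousin = 1/4 (double first cousins share both grandparent pairs — four paths of length 4: r = 4·(1/2)^4 = 1/4).
r to a half-sibling = 0.25 (half-sibs share one parent — one path of length 2: r = (1/2)^2 = 1/4).
r to a full niece or nephew = 0.25 (full aunt/uncle↔niece/nephew: two paths of length 3 through the shared grandparent pair: r = 2·(1/2)^3 = 1/4).
r to a half first cousin = 0.0625 (half first cousins share one grandparent — one path of length 4: r = (1/2)^4 = 1/16).
Summing one r·B term per recipient: 3·0.25·0.451 + 1·0.25·0.386 + 1·0.25·0.269 + 2·0.0625·0.41 = 0.55325.

0.55325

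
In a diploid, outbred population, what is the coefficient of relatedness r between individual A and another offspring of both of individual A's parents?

0.5

Each parent–offspring link contributes a factor of 1/2, and independent paths through distinct common ancestors add.
Full sibs share both parents — two paths of length 2: r = 2·(1/2)^2 = 1/2.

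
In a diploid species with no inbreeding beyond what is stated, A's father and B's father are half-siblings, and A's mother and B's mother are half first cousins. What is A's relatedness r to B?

0.078125

With two independent routes of shared ancestry, r is the sum of the two contributions.
A and B are related in two ways: half first cousins through their fathers (r = 1/16) and half second cousins through their mothers (r = 1/64).
r = 1/16 + 1/64 = 0.078125.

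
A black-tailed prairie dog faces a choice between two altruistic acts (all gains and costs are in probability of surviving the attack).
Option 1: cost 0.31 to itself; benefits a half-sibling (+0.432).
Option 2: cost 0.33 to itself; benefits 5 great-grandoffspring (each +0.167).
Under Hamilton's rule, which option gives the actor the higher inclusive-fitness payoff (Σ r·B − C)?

Option 1: r to a half-sibling = 0.25.
Option 1: Σ r·B − C = (1·0.25·0.432) − 0.31 = -0.202.
Option 2: r to a great-grandoffspring = 0.125.
Option 2: Σ r·B − C = (5·0.125·0.167) − 0.33 = -0.225625.
Option 1 has the higher net inclusive-fitness payoff.

Option 1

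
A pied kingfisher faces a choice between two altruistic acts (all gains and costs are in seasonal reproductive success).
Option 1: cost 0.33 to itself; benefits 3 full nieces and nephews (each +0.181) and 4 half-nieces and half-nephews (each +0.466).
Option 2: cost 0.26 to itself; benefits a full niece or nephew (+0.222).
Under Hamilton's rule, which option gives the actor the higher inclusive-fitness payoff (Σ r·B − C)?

Option 1: r to a full niece or nephew = 0.25.
Option 1: r to a half-niece or half-nephew = 0.125.
Option 1: Σ r·B − C = (3·0.25·0.181 + 4·0.125·0.466) − 0.33 = 0.03875.
Option 2: r to a full niece or nephew = 0.25.
Option 2: Σ r·B − C = (1·0.25·0.222) − 0.26 = -0.2045.
Option 1 has the higher net inclusive-fitness payoff.

Option 1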